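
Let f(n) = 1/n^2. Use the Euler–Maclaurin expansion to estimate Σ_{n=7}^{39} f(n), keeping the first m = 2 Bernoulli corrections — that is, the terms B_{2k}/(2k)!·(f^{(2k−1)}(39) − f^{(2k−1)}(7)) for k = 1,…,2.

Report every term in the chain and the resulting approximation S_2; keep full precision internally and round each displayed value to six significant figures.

S_2 ≈ 0.128230

∫_7^39 1/x^2 dx evaluates to 0.117216.
½[f(7) + f(39)] = ½[0.0204082 + 0.000657462] = 0.0105328.
Integral + boundary = 0.127749.
Correction k=1: B_{2}/2! · (f^{(1)}(39) − f^{(1)}(7)) = 1/12 · (-3.37160e-05 − (-0.00583090)) = 0.000483099.
Partial sum through k=1: 0.128232.
Correction k=2: B_{4}/4! · (f^{(3)}(39) − f^{(3)}(7)) = −1/720 · (-2.66004e-07 − (-0.00142798)) = -1.98293e-06.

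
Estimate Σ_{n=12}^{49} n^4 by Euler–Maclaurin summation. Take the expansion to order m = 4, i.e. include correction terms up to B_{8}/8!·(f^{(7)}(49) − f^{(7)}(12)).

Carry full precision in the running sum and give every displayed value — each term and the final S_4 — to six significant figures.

∫_12^49 x^4 dx evaluates to 5.64453e+07.
Endpoint term: (f(12) + f(49))/2 = (20736.0 + 5.76480e+06)/2 = 2.89277e+06.
Integral + boundary = 5.93381e+07.
Correction k=1: B_{2}/2! · (f^{(1)}(49) − f^{(1)}(12)) = 1/12 · (470596 − 6912.00) = 38640.3.
After k=1: 5.93767e+07.
Correction k=2: B_{4}/4! · (f^{(3)}(49) − f^{(3)}(12)) = −1/720 · (1176.00 − 288.000) = -1.23333.
After k=2: 5.93767e+07.
Correction k=3: B_{6}/6! · (f^{(5)}(49) − f^{(5)}(12)) = 1/30240 · (0.00000 − 0.00000) = 0.00000.
After k=3: 5.93767e+07.
Correction k=4: B_{8}/8! · (f^{(7)}(49) − f^{(7)}(12)) = −1/1209600 · (0.00000 − 0.00000) = 0.00000.

S_4 ≈ 5.93767e+07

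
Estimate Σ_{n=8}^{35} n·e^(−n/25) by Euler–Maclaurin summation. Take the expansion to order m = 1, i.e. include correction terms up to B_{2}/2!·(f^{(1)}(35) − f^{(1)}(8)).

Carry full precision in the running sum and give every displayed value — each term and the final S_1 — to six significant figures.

S_1 ≈ 236.348

∫_8^35 x·e^(−x/25) dx evaluates to 229.178.
Endpoint term: (f(8) + f(35))/2 = (5.80919 + 8.63089)/2 = 7.22004.
So far: 236.398.
Correction k=1: B_{2}/2! · (f^{(1)}(35) − f^{(1)}(8)) = 1/12 · (-0.0986388 − 0.493781) = -0.0493683.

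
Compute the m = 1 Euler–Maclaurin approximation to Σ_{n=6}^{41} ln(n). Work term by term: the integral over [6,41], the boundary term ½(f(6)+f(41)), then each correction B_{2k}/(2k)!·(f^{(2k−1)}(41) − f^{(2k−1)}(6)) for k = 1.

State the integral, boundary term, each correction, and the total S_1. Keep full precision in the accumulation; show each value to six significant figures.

The integral term ∫_6^41 ln(x) dx = 106.506.
½[f(6) + f(41)] = ½[1.79176 + 3.71357] = 2.75267.
So far: 109.259.
Order-1 term: 1/12 · (0.0243902 − 0.166667) = -0.0118564.

S_1 ≈ 109.247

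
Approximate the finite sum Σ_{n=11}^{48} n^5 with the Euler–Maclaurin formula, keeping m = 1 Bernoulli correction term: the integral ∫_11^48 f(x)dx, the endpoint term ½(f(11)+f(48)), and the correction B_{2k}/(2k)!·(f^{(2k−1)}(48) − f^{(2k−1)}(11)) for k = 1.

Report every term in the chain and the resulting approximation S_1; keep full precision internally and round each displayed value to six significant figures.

S_1 ≈ 2.16782e+09

Integral: ∫_11^48 x^5 dx = 2.03814e+09.
Endpoint term: (f(11) + f(48))/2 = (161051 + 2.54804e+08)/2 = 1.27483e+08.
Integral + boundary = 2.16562e+09.
Correction k=1: B_{2}/2! · (f^{(1)}(48) − f^{(1)}(11)) = 1/12 · (2.65421e+07 − 73205.0) = 2.20574e+06.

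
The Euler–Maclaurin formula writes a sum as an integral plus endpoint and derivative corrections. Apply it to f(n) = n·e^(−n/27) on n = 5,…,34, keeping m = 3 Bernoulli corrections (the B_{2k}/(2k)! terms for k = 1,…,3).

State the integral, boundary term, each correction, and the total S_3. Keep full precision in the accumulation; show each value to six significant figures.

∫_5^34 x·e^(−x/27) dx evaluates to 250.417.
Endpoint term: (f(5) + f(34))/2 = (4.15475 + 9.65138)/2 = 6.90307.
Integral + boundary = 257.320.
Correction k=1: B_{2}/2! · (f^{(1)}(34) − f^{(1)}(5)) = 1/12 · (-0.0735944 − 0.677071) = -0.0625554.
Running total after k=1: 257.257.
Correction k=2: B_{4}/4! · (f^{(3)}(34) − f^{(3)}(5)) = −1/720 · (0.000677824 − 0.00320847) = 3.51478e-06.
Running total after k=2: 257.257.
Correction k=3: B_{6}/6! · (f^{(5)}(34) − f^{(5)}(5)) = 1/30240 · (1.99808e-06 − 7.52835e-06) = -1.82879e-10.

S_3 ≈ 257.257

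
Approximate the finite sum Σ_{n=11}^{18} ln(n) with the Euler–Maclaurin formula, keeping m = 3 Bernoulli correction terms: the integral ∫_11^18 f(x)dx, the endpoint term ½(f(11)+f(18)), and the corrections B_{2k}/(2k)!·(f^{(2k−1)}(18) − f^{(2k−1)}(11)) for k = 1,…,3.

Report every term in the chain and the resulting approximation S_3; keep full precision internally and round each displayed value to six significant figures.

∫_11^18 ln(x) dx evaluates to 18.6498.
½[f(11) + f(18)] = ½[2.39790 + 2.89037] = 2.64413.
Integral + boundary = 21.2940.
k=1: B_{2}/(2)! × [f^{(1)}(18) − f^{(1)}(11)] = 1/12 × (0.0555556 − 0.0909091) = -0.00294613.
After k=1: 21.2910.
k=2: B_{4}/(4)! × [f^{(3)}(18) − f^{(3)}(11)] = −1/720 × (0.000342936 − 0.00150263) = 1.61069e-06.
After k=2: 21.2910.
k=3: B_{6}/(6)! × [f^{(5)}(18) − f^{(5)}(11)] = 1/30240 × (1.27013e-05 − 0.000149021) = -4.50793e-09.

S_3 ≈ 21.2910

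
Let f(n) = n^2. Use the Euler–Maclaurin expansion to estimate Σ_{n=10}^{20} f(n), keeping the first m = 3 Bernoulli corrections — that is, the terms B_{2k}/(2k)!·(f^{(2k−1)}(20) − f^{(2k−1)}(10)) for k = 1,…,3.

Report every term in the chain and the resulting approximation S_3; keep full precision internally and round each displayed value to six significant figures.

S_3 ≈ 2585.00

Integral: ∫_10^20 x^2 dx = 2333.33.
Endpoint term: (f(10) + f(20))/2 = (100.000 + 400.000)/2 = 250.000.
Integral + boundary = 2583.33.
Correction k=1: B_{2}/2! · (f^{(1)}(20) − f^{(1)}(10)) = 1/12 · (40.0000 − 20.0000) = 1.66667.
After k=1: 2585.00.
Correction k=2: B_{4}/4! · (f^{(3)}(20) − f^{(3)}(10)) = −1/720 · (0.00000 − 0.00000) = 0.00000.
After k=2: 2585.00.
Correction k=3: B_{6}/6! · (f^{(5)}(20) − f^{(5)}(10)) = 1/30240 · (0.00000 − 0.00000) = 0.00000.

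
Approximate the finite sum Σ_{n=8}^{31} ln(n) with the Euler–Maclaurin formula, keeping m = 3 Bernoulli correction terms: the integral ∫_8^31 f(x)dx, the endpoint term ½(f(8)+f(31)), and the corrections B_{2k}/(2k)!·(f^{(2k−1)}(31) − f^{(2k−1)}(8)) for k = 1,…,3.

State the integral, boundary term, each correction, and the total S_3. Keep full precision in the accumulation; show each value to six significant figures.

S_3 ≈ 69.5671

Integral: ∫_8^31 ln(x) dx = 66.8181.
Endpoint term: (f(8) + f(31))/2 = (2.07944 + 3.43399)/2 = 2.75671.
Integral + boundary = 69.5748.
k=1: B_{2}/(2)! × [f^{(1)}(31) − f^{(1)}(8)] = 1/12 × (0.0322581 − 0.125000) = -0.00772849.
After k=1: 69.5671.
k=2: B_{4}/(4)! × [f^{(3)}(31) − f^{(3)}(8)] = −1/720 × (6.71344e-05 − 0.00390625) = 5.33211e-06.
After k=2: 69.5671.
k=3: B_{6}/(6)! × [f^{(5)}(31) − f^{(5)}(8)] = 1/30240 × (8.38306e-07 − 0.000732422) = -2.41926e-08.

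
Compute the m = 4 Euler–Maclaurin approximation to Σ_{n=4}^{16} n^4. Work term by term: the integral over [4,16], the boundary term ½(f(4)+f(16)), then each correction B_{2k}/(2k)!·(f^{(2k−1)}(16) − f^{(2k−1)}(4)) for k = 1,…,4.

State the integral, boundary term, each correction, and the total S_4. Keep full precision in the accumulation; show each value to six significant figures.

S_4 ≈ 243750

Integral: ∫_4^16 x^4 dx = 209510.
½[f(4) + f(16)] = ½[256.000 + 65536.0] = 32896.0.
Integral + boundary = 242406.
Order-1 term: 1/12 · (16384.0 − 256.000) = 1344.00.
Running total after k=1: 243750.
Order-2 term: −1/720 · (384.000 − 96.0000) = -0.400000.
Running total after k=2: 243750.
Order-3 term: 1/30240 · (0.00000 − 0.00000) = 0.00000.
Running total after k=3: 243750.
Order-4 term: −1/1209600 · (0.00000 − 0.00000) = 0.00000.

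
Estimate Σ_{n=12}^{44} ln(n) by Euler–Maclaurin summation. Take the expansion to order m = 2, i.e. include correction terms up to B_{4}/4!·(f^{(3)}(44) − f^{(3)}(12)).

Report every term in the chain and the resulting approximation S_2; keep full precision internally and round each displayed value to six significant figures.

The integral term ∫_12^44 ln(x) dx = 104.685.
Boundary: ½(f(12) + f(44)) = ½(2.48491 + 3.78419) = 3.13455.
So far: 107.820.
Order-1 term: 1/12 · (0.0227273 − 0.0833333) = -0.00505051.
Partial sum through k=1: 107.815.
Order-2 term: −1/720 · (2.34786e-05 − 0.00115741) = 1.57490e-06.

S_2 ≈ 107.815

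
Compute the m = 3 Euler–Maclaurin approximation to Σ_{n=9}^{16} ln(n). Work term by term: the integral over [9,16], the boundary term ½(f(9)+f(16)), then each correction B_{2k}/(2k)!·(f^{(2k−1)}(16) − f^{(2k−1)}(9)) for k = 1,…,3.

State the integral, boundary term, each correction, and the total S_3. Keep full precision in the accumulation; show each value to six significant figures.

The integral term ∫_9^16 ln(x) dx = 17.5864.
Endpoint term: (f(9) + f(16))/2 = (2.19722 + 2.77259)/2 = 2.48491.
Running total after boundary: 20.0713.
Correction k=1: B_{2}/2! · (f^{(1)}(16) − f^{(1)}(9)) = 1/12 · (0.0625000 − 0.111111) = -0.00405093.
Partial sum through k=1: 20.0673.
Correction k=2: B_{4}/4! · (f^{(3)}(16) − f^{(3)}(9)) = −1/720 · (0.000488281 − 0.00274348) = 3.13223e-06.
Partial sum through k=2: 20.0673.
Correction k=3: B_{6}/6! · (f^{(5)}(16) − f^{(5)}(9)) = 1/30240 · (2.28882e-05 − 0.000406442) = -1.26837e-08.

S_3 ≈ 20.0673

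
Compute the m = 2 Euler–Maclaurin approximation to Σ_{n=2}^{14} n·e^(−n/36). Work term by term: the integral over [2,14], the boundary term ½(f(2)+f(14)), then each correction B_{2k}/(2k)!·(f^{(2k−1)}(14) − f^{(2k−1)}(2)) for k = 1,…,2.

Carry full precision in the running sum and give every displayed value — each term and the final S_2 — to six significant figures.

S_2 ≈ 79.6660

The integral term ∫_2^14 x·e^(−x/36) dx = 74.0153.
½[f(2) + f(14)] = ½[1.89192 + 9.48933] = 5.69063.
So far: 79.7059.
k=1: B_{2}/(2)! × [f^{(1)}(14) − f^{(1)}(2)] = 1/12 × (0.414217 − 0.893406) = -0.0399324.
After k=1: 79.6660.
k=2: B_{4}/(4)! × [f^{(3)}(14) − f^{(3)}(2)] = −1/720 × (0.00136561 − 0.00214917) = 1.08827e-06.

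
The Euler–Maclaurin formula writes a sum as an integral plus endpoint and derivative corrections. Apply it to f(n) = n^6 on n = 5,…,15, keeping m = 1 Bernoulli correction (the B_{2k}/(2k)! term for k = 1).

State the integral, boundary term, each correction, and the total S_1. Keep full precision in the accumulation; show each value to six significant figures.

The integral term ∫_5^15 x^6 dx = 2.43973e+07.
Boundary: ½(f(5) + f(15)) = ½(15625.0 + 1.13906e+07) = 5.70312e+06.
Running total after boundary: 3.01004e+07.
k=1: B_{2}/(2)! × [f^{(1)}(15) − f^{(1)}(5)] = 1/12 × (4.55625e+06 − 18750.0) = 378125.

S_1 ≈ 3.04786e+07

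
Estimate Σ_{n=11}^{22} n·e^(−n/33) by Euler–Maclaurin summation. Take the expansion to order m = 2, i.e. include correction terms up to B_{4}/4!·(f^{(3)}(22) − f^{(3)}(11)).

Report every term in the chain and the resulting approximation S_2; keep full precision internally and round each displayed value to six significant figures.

S_2 ≈ 118.114

Integral: ∫_11^22 x·e^(−x/33) dx = 108.551.
Boundary: ½(f(11) + f(22)) = ½(7.88184 + 11.2952) = 9.58851.
Running total after boundary: 118.140.
Correction k=1: B_{2}/2! · (f^{(1)}(22) − f^{(1)}(11)) = 1/12 · (0.171139 − 0.477688) = -0.0255457.
After k=1: 118.114.
Correction k=2: B_{4}/4! · (f^{(3)}(22) − f^{(3)}(11)) = −1/720 · (0.00110007 − 0.00175459) = 9.09061e-07.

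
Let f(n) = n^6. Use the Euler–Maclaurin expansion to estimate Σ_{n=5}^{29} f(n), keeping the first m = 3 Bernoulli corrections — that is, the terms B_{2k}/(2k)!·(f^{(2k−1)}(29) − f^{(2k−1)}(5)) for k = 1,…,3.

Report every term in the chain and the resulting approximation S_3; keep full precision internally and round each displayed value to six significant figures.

∫_5^29 x^6 dx evaluates to 2.46426e+09.
Endpoint term: (f(5) + f(29))/2 = (15625.0 + 5.94823e+08)/2 = 2.97419e+08.
So far: 2.76168e+09.
Order-1 term: 1/12 · (1.23067e+08 − 18750.0) = 1.02540e+07.
Partial sum through k=1: 2.77193e+09.
Order-2 term: −1/720 · (2.92668e+06 − 15000.0) = -4044.00.
Partial sum through k=2: 2.77193e+09.
Order-3 term: 1/30240 · (20880.0 − 3600.00) = 0.571429.

S_3 ≈ 2.77193e+09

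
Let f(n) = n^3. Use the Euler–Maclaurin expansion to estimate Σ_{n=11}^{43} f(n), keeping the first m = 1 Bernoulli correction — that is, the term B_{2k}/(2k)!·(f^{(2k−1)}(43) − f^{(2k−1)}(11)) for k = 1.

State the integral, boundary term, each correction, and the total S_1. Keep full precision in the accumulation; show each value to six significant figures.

S_1 ≈ 891891

The integral term ∫_11^43 x^3 dx = 851040.
½[f(11) + f(43)] = ½[1331.00 + 79507.0] = 40419.0.
Integral + boundary = 891459.
Order-1 term: 1/12 · (5547.00 − 363.000) = 432.000.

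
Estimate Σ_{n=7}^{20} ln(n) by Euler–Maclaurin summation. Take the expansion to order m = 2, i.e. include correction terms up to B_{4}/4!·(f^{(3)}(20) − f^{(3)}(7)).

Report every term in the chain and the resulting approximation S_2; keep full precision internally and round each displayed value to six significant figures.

S_2 ≈ 35.7564

The integral term ∫_7^20 ln(x) dx = 33.2933.
Endpoint term: (f(7) + f(20))/2 = (1.94591 + 2.99573)/2 = 2.47082.
Integral + boundary = 35.7641.
Order-1 term: 1/12 · (0.0500000 − 0.142857) = -0.00773810.
After k=1: 35.7564.
Order-2 term: −1/720 · (0.000250000 − 0.00583090) = 7.75126e-06.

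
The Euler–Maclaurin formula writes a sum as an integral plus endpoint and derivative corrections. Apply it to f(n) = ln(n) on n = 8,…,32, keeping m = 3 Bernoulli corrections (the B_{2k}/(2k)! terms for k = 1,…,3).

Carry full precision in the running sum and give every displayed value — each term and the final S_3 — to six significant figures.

∫_8^32 ln(x) dx evaluates to 70.2680.
Endpoint term: (f(8) + f(32))/2 = (2.07944 + 3.46574)/2 = 2.77259.
So far: 73.0406.
k=1: B_{2}/(2)! × [f^{(1)}(32) − f^{(1)}(8)] = 1/12 × (0.0312500 − 0.125000) = -0.00781250.
Running total after k=1: 73.0328.
k=2: B_{4}/(4)! × [f^{(3)}(32) − f^{(3)}(8)] = −1/720 × (6.10352e-05 − 0.00390625) = 5.34058e-06.
Running total after k=2: 73.0328.
k=3: B_{6}/(6)! × [f^{(5)}(32) − f^{(5)}(8)] = 1/30240 × (7.15256e-07 − 0.000732422) = -2.41966e-08.

S_3 ≈ 73.0328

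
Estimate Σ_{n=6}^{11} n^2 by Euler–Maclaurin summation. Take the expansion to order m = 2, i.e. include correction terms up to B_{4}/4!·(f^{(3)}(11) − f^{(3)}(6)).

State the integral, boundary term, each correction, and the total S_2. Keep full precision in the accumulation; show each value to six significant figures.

S_2 ≈ 451.000

∫_6^11 x^2 dx evaluates to 371.667.
Boundary: ½(f(6) + f(11)) = ½(36.0000 + 121.000) = 78.5000.
Running total after boundary: 450.167.
k=1: B_{2}/(2)! × [f^{(1)}(11) − f^{(1)}(6)] = 1/12 × (22.0000 − 12.0000) = 0.833333.
Partial sum through k=1: 451.000.
k=2: B_{4}/(4)! × [f^{(3)}(11) − f^{(3)}(6)] = −1/720 × (0.00000 − 0.00000) = 0.00000.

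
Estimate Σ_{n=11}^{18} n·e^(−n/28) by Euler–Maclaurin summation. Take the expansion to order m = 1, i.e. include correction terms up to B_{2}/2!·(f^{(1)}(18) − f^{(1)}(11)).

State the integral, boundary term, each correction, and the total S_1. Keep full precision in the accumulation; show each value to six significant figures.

S_1 ≈ 68.4485

Integral: ∫_11^18 x·e^(−x/28) dx = 60.0217.
Endpoint term: (f(11) + f(18))/2 = (7.42638 + 9.46418)/2 = 8.44528.
Running total after boundary: 68.4670.
Correction k=1: B_{2}/2! · (f^{(1)}(18) − f^{(1)}(11)) = 1/12 · (0.187781 − 0.409897) = -0.0185097.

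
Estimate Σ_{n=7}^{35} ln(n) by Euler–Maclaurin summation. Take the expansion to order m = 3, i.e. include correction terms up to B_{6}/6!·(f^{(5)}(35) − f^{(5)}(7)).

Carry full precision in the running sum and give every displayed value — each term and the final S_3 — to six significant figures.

∫_7^35 ln(x) dx evaluates to 82.8158.
½[f(7) + f(35)] = ½[1.94591 + 3.55535] = 2.75063.
So far: 85.5664.
Order-1 term: 1/12 · (0.0285714 − 0.142857) = -0.00952381.
Partial sum through k=1: 85.5569.
Order-2 term: −1/720 · (4.66472e-05 − 0.00583090) = 8.03369e-06.
Partial sum through k=2: 85.5569.
Order-3 term: 1/30240 · (4.56952e-07 − 0.00142798) = -4.72063e-08.

S_3 ≈ 85.5569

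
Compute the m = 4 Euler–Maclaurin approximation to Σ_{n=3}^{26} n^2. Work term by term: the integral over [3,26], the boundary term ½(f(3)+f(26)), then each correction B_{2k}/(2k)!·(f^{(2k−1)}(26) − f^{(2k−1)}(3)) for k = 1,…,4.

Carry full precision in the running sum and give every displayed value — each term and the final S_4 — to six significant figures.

The integral term ∫_3^26 x^2 dx = 5849.67.
½[f(3) + f(26)] = ½[9.00000 + 676.000] = 342.500.
Integral + boundary = 6192.17.
k=1: B_{2}/(2)! × [f^{(1)}(26) − f^{(1)}(3)] = 1/12 × (52.0000 − 6.00000) = 3.83333.
Partial sum through k=1: 6196.00.
k=2: B_{4}/(4)! × [f^{(3)}(26) − f^{(3)}(3)] = −1/720 × (0.00000 − 0.00000) = 0.00000.
Partial sum through k=2: 6196.00.
k=3: B_{6}/(6)! × [f^{(5)}(26) − f^{(5)}(3)] = 1/30240 × (0.00000 − 0.00000) = 0.00000.
Partial sum through k=3: 6196.00.
k=4: B_{8}/(8)! × [f^{(7)}(26) − f^{(7)}(3)] = −1/1209600 × (0.00000 − 0.00000) = 0.00000.

S_4 ≈ 6196.00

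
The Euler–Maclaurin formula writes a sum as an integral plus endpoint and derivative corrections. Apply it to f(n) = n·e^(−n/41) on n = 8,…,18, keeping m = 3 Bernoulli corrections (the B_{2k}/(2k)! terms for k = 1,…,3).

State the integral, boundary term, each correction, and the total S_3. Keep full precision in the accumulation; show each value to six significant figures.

S_3 ≈ 102.496

∫_8^18 x·e^(−x/41) dx evaluates to 93.4285.
½[f(8) + f(18)] = ½[6.58187 + 11.6040] = 9.09292.
Running total after boundary: 102.521.
Order-1 term: 1/12 · (0.361641 − 0.662201) = -0.0250466.
Partial sum through k=1: 102.496.
Order-2 term: −1/720 · (0.000982137 − 0.00137280) = 5.42582e-07.
Partial sum through k=2: 102.496.
Order-3 term: 1/30240 · (1.04053e-06 − 1.39896e-06) = -1.18528e-11.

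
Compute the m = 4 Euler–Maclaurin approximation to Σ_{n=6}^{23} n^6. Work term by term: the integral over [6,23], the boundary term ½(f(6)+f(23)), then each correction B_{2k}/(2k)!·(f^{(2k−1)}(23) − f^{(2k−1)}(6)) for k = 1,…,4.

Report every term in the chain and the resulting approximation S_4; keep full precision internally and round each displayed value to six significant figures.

∫_6^23 x^6 dx evaluates to 4.86364e+08.
Endpoint term: (f(6) + f(23))/2 = (46656.0 + 1.48036e+08)/2 = 7.40413e+07.
So far: 5.60405e+08.
Order-1 term: 1/12 · (3.86181e+07 − 46656.0) = 3.21428e+06.
Partial sum through k=1: 5.63619e+08.
Order-2 term: −1/720 · (1.46004e+06 − 25920.0) = -1991.83.
Partial sum through k=2: 5.63617e+08.
Order-3 term: 1/30240 · (16560.0 − 4320.00) = 0.404762.
Partial sum through k=3: 5.63617e+08.
Order-4 term: −1/1209600 · (0.00000 − 0.00000) = 0.00000.

S_4 ≈ 5.63617e+08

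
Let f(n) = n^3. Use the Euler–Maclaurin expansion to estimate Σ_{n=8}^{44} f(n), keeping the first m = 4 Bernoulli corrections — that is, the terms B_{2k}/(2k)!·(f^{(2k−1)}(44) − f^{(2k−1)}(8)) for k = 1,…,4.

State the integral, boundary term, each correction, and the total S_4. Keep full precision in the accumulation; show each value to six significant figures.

Integral: ∫_8^44 x^3 dx = 936000.
½[f(8) + f(44)] = ½[512.000 + 85184.0] = 42848.0.
So far: 978848.
Correction k=1: B_{2}/2! · (f^{(1)}(44) − f^{(1)}(8)) = 1/12 · (5808.00 − 192.000) = 468.000.
After k=1: 979316.
Correction k=2: B_{4}/4! · (f^{(3)}(44) − f^{(3)}(8)) = −1/720 · (6.00000 − 6.00000) = 0.00000.
After k=2: 979316.
Correction k=3: B_{6}/6! · (f^{(5)}(44) − f^{(5)}(8)) = 1/30240 · (0.00000 − 0.00000) = 0.00000.
After k=3: 979316.
Correction k=4: B_{8}/8! · (f^{(7)}(44) − f^{(7)}(8)) = −1/1209600 · (0.00000 − 0.00000) = 0.00000.

S_4 ≈ 979316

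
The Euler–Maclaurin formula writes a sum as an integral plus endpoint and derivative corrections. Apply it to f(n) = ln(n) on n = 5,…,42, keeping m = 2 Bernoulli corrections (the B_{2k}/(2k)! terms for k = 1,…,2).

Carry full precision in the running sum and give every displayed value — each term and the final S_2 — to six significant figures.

S_2 ≈ 114.594

∫_5^42 ln(x) dx evaluates to 111.935.
Endpoint term: (f(5) + f(42))/2 = (1.60944 + 3.73767)/2 = 2.67355.
Integral + boundary = 114.608.
Order-1 term: 1/12 · (0.0238095 − 0.200000) = -0.0146825.
After k=1: 114.594.
Order-2 term: −1/720 · (2.69949e-05 − 0.0160000) = 2.21847e-05.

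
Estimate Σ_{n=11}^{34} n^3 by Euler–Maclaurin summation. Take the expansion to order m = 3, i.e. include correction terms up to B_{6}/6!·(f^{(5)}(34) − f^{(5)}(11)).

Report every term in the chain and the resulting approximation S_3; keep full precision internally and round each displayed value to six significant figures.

S_3 ≈ 351000

∫_11^34 x^3 dx evaluates to 330424.
Boundary: ½(f(11) + f(34)) = ½(1331.00 + 39304.0) = 20317.5.
Integral + boundary = 350741.
Correction k=1: B_{2}/2! · (f^{(1)}(34) − f^{(1)}(11)) = 1/12 · (3468.00 − 363.000) = 258.750.
Running total after k=1: 351000.
Correction k=2: B_{4}/4! · (f^{(3)}(34) − f^{(3)}(11)) = −1/720 · (6.00000 − 6.00000) = 0.00000.
Running total after k=2: 351000.
Correction k=3: B_{6}/6! · (f^{(5)}(34) − f^{(5)}(11)) = 1/30240 · (0.00000 − 0.00000) = 0.00000.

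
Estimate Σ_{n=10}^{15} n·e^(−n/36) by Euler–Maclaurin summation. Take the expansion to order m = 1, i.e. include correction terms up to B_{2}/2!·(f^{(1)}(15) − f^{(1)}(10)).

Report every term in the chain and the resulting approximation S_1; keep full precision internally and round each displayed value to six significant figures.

The integral term ∫_10^15 x·e^(−x/36) dx = 43.9965.
Boundary: ½(f(10) + f(15)) = ½(7.57465 + 9.88861) = 8.73163.
Running total after boundary: 52.7281.
Order-1 term: 1/12 · (0.384557 − 0.547058) = -0.0135418.

S_1 ≈ 52.7145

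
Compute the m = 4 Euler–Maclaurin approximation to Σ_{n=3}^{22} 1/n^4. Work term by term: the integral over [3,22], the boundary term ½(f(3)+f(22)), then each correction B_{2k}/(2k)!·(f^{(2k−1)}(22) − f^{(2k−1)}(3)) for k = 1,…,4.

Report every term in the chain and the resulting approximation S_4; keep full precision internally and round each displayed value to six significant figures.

∫_3^22 1/x^4 dx evaluates to 0.0123144.
½[f(3) + f(22)] = ½[0.0123457 + 4.26883e-06] = 0.00617497.
So far: 0.0184893.
k=1: B_{2}/(2)! × [f^{(1)}(22) − f^{(1)}(3)] = 1/12 × (-7.76152e-07 − (-0.0164609)) = 0.00137168.
Running total after k=1: 0.0198610.
k=2: B_{4}/(4)! × [f^{(3)}(22) − f^{(3)}(3)] = −1/720 × (-4.81086e-08 − (-0.0548697)) = -7.62078e-05.
Running total after k=2: 0.0197848.
k=3: B_{6}/(6)! × [f^{(5)}(22) − f^{(5)}(3)] = 1/30240 × (-5.56628e-09 − (-0.341411)) = 1.12901e-05.
Running total after k=3: 0.0197961.
k=4: B_{8}/(8)! × [f^{(7)}(22) − f^{(7)}(3)] = −1/1209600 × (-1.03505e-09 − (-3.41411)) = -2.82251e-06.

S_4 ≈ 0.0197933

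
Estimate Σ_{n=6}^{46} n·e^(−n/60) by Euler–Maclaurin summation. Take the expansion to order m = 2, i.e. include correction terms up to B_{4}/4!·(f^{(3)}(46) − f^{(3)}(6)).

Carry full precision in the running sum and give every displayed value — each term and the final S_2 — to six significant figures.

S_2 ≈ 641.901

The integral term ∫_6^46 x·e^(−x/60) dx = 628.561.
Boundary: ½(f(6) + f(46)) = ½(5.42902 + 21.3697) = 13.3994.
Integral + boundary = 641.960.
k=1: B_{2}/(2)! × [f^{(1)}(46) − f^{(1)}(6)] = 1/12 × (0.108397 − 0.814354) = -0.0588297.
After k=1: 641.901.
k=2: B_{4}/(4)! × [f^{(3)}(46) − f^{(3)}(6)] = −1/720 × (0.000288199 − 0.000728897) = 6.12081e-07.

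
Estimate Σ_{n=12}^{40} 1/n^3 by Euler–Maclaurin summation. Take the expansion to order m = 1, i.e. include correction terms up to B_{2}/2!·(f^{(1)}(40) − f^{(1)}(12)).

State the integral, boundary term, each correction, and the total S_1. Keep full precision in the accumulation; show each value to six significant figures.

S_1 ≈ 0.00346885

Integral: ∫_12^40 1/x^3 dx = 0.00315972.
½[f(12) + f(40)] = ½[0.000578704 + 1.56250e-05] = 0.000297164.
Running total after boundary: 0.00345689.
Correction k=1: B_{2}/2! · (f^{(1)}(40) − f^{(1)}(12)) = 1/12 · (-1.17187e-06 − (-0.000144676)) = 1.19587e-05.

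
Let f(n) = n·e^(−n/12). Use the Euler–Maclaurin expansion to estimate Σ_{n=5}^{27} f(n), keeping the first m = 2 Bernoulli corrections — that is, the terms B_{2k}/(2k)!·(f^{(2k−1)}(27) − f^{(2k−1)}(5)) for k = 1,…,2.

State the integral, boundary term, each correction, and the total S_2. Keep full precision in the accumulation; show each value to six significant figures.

Integral: ∫_5^27 x·e^(−x/12) dx = 85.1583.
Endpoint term: (f(5) + f(27))/2 = (3.29620 + 2.84578)/2 = 3.07099.
So far: 88.2292.
k=1: B_{2}/(2)! × [f^{(1)}(27) − f^{(1)}(5)] = 1/12 × (-0.131749 − 0.384557) = -0.0430255.
Running total after k=1: 88.1862.
k=2: B_{4}/(4)! × [f^{(3)}(27) − f^{(3)}(5)] = −1/720 × (0.000548954 − 0.0118267) = 1.56635e-05.

S_2 ≈ 88.1862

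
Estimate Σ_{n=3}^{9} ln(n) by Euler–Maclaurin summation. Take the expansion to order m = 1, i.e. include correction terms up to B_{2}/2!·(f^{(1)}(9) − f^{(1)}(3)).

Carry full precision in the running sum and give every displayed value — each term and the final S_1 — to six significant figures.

The integral term ∫_3^9 ln(x) dx = 10.4792.
Endpoint term: (f(3) + f(9))/2 = (1.09861 + 2.19722)/2 = 1.64792.
Running total after boundary: 12.1271.
Correction k=1: B_{2}/2! · (f^{(1)}(9) − f^{(1)}(3)) = 1/12 · (0.111111 − 0.333333) = -0.0185185.

S_1 ≈ 12.1086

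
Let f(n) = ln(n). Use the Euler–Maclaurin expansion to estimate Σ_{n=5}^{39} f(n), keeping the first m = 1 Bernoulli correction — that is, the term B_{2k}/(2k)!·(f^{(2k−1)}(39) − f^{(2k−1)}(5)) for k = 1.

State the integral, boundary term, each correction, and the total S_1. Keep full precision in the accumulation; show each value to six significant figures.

∫_5^39 ln(x) dx evaluates to 100.832.
½[f(5) + f(39)] = ½[1.60944 + 3.66356] = 2.63650.
So far: 103.468.
Correction k=1: B_{2}/2! · (f^{(1)}(39) − f^{(1)}(5)) = 1/12 · (0.0256410 − 0.200000) = -0.0145299.

S_1 ≈ 103.454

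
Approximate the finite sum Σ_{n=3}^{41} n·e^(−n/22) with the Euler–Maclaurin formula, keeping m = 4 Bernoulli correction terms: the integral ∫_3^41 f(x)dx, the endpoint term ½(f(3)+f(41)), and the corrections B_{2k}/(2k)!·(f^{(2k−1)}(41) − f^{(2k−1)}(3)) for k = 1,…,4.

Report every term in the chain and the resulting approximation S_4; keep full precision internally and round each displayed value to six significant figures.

∫_3^41 x·e^(−x/22) dx evaluates to 264.910.
Endpoint term: (f(3) + f(41))/2 = (2.61758 + 6.35941)/2 = 4.48849.
Integral + boundary = 269.398.
Correction k=1: B_{2}/2! · (f^{(1)}(41) − f^{(1)}(3)) = 1/12 · (-0.133957 − 0.753545) = -0.0739584.
Running total after k=1: 269.324.
Correction k=2: B_{4}/4! · (f^{(3)}(41) − f^{(3)}(3)) = −1/720 · (0.000364171 − 0.00516239) = 6.66419e-06.
Running total after k=2: 269.324.
Correction k=3: B_{6}/6! · (f^{(5)}(41) − f^{(5)}(3)) = 1/30240 · (2.07668e-06 − 1.81154e-05) = -5.30382e-10.
Running total after k=3: 269.324.
Correction k=4: B_{8}/8! · (f^{(7)}(41) − f^{(7)}(3)) = −1/1209600 · (7.02672e-09 − 5.28197e-08) = 3.78580e-14.

S_4 ≈ 269.324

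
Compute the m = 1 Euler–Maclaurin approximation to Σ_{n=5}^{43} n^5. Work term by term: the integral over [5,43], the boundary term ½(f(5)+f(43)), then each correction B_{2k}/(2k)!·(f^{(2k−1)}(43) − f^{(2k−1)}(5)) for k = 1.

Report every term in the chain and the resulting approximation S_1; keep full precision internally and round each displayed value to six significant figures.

The integral term ∫_5^43 x^5 dx = 1.05356e+09.
Endpoint term: (f(5) + f(43))/2 = (3125.00 + 1.47008e+08)/2 = 7.35058e+07.
So far: 1.12706e+09.
Correction k=1: B_{2}/2! · (f^{(1)}(43) − f^{(1)}(5)) = 1/12 · (1.70940e+07 − 3125.00) = 1.42424e+06.

S_1 ≈ 1.12849e+09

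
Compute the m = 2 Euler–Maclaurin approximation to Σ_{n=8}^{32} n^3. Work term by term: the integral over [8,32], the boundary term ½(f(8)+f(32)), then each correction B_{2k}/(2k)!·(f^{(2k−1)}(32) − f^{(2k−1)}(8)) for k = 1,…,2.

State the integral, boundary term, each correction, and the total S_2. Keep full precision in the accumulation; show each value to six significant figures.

Integral: ∫_8^32 x^3 dx = 261120.
Boundary: ½(f(8) + f(32)) = ½(512.000 + 32768.0) = 16640.0.
Running total after boundary: 277760.
k=1: B_{2}/(2)! × [f^{(1)}(32) − f^{(1)}(8)] = 1/12 × (3072.00 − 192.000) = 240.000.
After k=1: 278000.
k=2: B_{4}/(4)! × [f^{(3)}(32) − f^{(3)}(8)] = −1/720 × (6.00000 − 6.00000) = 0.00000.

S_2 ≈ 278000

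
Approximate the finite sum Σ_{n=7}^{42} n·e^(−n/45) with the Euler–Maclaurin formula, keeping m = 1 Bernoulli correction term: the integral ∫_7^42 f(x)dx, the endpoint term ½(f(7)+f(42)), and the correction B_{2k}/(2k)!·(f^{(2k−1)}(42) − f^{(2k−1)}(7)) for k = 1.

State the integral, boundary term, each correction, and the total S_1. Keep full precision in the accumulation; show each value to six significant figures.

Integral: ∫_7^42 x·e^(−x/45) dx = 463.361.
Boundary: ½(f(7) + f(42)) = ½(5.99158 + 16.5161) = 11.2538.
Running total after boundary: 474.615.
k=1: B_{2}/(2)! × [f^{(1)}(42) − f^{(1)}(7)] = 1/12 × (0.0262160 − 0.722793) = -0.0580481.

S_1 ≈ 474.557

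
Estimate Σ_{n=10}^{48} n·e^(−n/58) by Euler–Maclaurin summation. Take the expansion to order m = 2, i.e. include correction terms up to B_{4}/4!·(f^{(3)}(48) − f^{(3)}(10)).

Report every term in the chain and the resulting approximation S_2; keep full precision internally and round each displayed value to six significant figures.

S_2 ≈ 646.729

The integral term ∫_10^48 x·e^(−x/58) dx = 632.082.
½[f(10) + f(48)] = ½[8.41631 + 20.9809] = 14.6986.
Integral + boundary = 646.781.
Order-1 term: 1/12 · (0.0753626 − 0.696522) = -0.0517633.
Running total after k=1: 646.729.
Order-2 term: −1/720 · (0.000282274 − 0.000707427) = 5.90490e-07.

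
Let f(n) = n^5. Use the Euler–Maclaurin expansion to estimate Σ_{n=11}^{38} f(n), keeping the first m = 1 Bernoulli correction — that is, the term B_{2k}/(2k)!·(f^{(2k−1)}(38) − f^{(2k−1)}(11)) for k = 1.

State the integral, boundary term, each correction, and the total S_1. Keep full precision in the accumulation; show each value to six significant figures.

∫_11^38 x^5 dx evaluates to 5.01527e+08.
½[f(11) + f(38)] = ½[161051 + 7.92352e+07] = 3.96981e+07.
Integral + boundary = 5.41226e+08.
Order-1 term: 1/12 · (1.04257e+07 − 73205.0) = 862706.

S_1 ≈ 5.42088e+08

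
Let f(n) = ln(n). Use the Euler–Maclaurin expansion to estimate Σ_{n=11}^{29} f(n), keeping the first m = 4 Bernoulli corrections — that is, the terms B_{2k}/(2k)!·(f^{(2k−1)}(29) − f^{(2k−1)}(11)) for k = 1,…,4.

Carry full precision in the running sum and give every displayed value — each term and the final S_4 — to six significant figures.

The integral term ∫_11^29 ln(x) dx = 53.2747.
Boundary: ½(f(11) + f(29)) = ½(2.39790 + 3.36730) = 2.88260.
Integral + boundary = 56.1573.
Correction k=1: B_{2}/2! · (f^{(1)}(29) − f^{(1)}(11)) = 1/12 · (0.0344828 − 0.0909091) = -0.00470219.
Partial sum through k=1: 56.1526.
Correction k=2: B_{4}/4! · (f^{(3)}(29) − f^{(3)}(11)) = −1/720 · (8.20042e-05 − 0.00150263) = 1.97309e-06.
Partial sum through k=2: 56.1526.
Correction k=3: B_{6}/6! · (f^{(5)}(29) − f^{(5)}(11)) = 1/30240 · (1.17010e-06 − 0.000149021) = -4.88925e-09.
Partial sum through k=3: 56.1526.
Correction k=4: B_{8}/8! · (f^{(7)}(29) − f^{(7)}(11)) = −1/1209600 · (4.17394e-08 − 3.69474e-05) = 3.05106e-11.

S_4 ≈ 56.1526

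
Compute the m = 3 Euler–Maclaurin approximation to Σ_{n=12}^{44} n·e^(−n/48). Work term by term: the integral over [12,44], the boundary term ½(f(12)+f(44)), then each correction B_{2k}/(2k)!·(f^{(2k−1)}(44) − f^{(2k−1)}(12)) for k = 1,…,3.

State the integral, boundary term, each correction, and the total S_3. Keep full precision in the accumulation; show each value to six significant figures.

S_3 ≈ 490.634

The integral term ∫_12^44 x·e^(−x/48) dx = 477.210.
½[f(12) + f(44)] = ½[9.34561 + 17.5934] = 13.4695.
Running total after boundary: 490.680.
Correction k=1: B_{2}/2! · (f^{(1)}(44) − f^{(1)}(12)) = 1/12 · (0.0333208 − 0.584101) = -0.0458983.
Running total after k=1: 490.634.
Correction k=2: B_{4}/4! · (f^{(3)}(44) − f^{(3)}(12)) = −1/720 · (0.000361554 − 0.000929558) = 7.88895e-07.
Running total after k=2: 490.634.
Correction k=3: B_{6}/6! · (f^{(5)}(44) − f^{(5)}(12)) = 1/30240 · (3.07572e-07 − 6.96875e-07) = -1.28738e-11.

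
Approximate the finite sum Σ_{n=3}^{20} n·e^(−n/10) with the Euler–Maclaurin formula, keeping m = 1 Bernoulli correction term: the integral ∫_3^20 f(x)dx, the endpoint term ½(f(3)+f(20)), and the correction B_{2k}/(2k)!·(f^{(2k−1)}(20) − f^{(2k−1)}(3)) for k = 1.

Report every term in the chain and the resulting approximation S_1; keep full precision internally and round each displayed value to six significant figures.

S_1 ≈ 58.1159

The integral term ∫_3^20 x·e^(−x/10) dx = 55.7058.
Endpoint term: (f(3) + f(20))/2 = (2.22245 + 2.70671)/2 = 2.46458.
So far: 58.1704.
Order-1 term: 1/12 · (-0.135335 − 0.518573) = -0.0544923.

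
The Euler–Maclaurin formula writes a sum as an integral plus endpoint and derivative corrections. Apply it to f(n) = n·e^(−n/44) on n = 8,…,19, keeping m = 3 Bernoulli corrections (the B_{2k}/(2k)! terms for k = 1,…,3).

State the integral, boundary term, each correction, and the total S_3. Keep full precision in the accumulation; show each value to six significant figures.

Integral: ∫_8^19 x·e^(−x/44) dx = 107.691.
Boundary: ½(f(8) + f(19)) = ½(6.67002 + 12.3372) = 9.50362.
So far: 117.195.
k=1: B_{2}/(2)! × [f^{(1)}(19) − f^{(1)}(8)] = 1/12 × (0.368936 − 0.682161) = -0.0261021.
Running total after k=1: 117.169.
k=2: B_{4}/(4)! × [f^{(3)}(19) − f^{(3)}(8)] = −1/720 × (0.000861359 − 0.00121367) = 4.89323e-07.
Running total after k=2: 117.169.
k=3: B_{6}/(6)! × [f^{(5)}(19) − f^{(5)}(8)] = 1/30240 × (7.91401e-07 − 1.07179e-06) = -9.27215e-12.

S_3 ≈ 117.169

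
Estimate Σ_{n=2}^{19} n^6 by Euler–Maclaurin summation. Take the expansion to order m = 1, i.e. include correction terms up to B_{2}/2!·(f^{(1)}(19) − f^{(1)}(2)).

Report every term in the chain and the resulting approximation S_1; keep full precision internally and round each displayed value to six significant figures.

The integral term ∫_2^19 x^6 dx = 1.27696e+08.
Endpoint term: (f(2) + f(19))/2 = (64.0000 + 4.70459e+07)/2 = 2.35230e+07.
So far: 1.51219e+08.
k=1: B_{2}/(2)! × [f^{(1)}(19) − f^{(1)}(2)] = 1/12 × (1.48566e+07 − 192.000) = 1.23803e+06.

S_1 ≈ 1.52457e+08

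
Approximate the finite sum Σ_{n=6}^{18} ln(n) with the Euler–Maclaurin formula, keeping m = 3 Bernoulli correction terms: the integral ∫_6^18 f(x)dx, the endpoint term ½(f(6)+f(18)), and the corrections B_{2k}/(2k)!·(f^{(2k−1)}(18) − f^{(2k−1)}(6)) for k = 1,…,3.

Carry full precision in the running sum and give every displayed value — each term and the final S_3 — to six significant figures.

The integral term ∫_6^18 ln(x) dx = 29.2761.
Endpoint term: (f(6) + f(18))/2 = (1.79176 + 2.89037)/2 = 2.34107.
Integral + boundary = 31.6172.
Correction k=1: B_{2}/2! · (f^{(1)}(18) − f^{(1)}(6)) = 1/12 · (0.0555556 − 0.166667) = -0.00925926.
After k=1: 31.6079.
Correction k=2: B_{4}/4! · (f^{(3)}(18) − f^{(3)}(6)) = −1/720 · (0.000342936 − 0.00925926) = 1.23838e-05.
After k=2: 31.6080.
Correction k=3: B_{6}/6! · (f^{(5)}(18) − f^{(5)}(6)) = 1/30240 · (1.27013e-05 − 0.00308642) = -1.01644e-07.

S_3 ≈ 31.6080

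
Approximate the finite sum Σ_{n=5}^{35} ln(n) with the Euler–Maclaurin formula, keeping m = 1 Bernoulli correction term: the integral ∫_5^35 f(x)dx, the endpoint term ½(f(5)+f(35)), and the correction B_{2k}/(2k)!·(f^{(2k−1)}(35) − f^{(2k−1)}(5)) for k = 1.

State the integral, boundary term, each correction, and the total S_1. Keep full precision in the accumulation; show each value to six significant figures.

S_1 ≈ 88.9581

∫_5^35 ln(x) dx evaluates to 86.3900.
Boundary: ½(f(5) + f(35)) = ½(1.60944 + 3.55535) = 2.58239.
So far: 88.9724.
Order-1 term: 1/12 · (0.0285714 − 0.200000) = -0.0142857.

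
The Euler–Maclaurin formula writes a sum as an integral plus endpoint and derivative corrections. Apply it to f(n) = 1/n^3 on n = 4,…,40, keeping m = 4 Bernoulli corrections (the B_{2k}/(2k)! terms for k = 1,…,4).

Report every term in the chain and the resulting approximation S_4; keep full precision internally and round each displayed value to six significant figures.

∫_4^40 1/x^3 dx evaluates to 0.0309375.
Endpoint term: (f(4) + f(40))/2 = (0.0156250 + 1.56250e-05)/2 = 0.00782031.
Integral + boundary = 0.0387578.
Order-1 term: 1/12 · (-1.17187e-06 − (-0.0117188)) = 0.000976465.
Running total after k=1: 0.0397343.
Order-2 term: −1/720 · (-1.46484e-08 − (-0.0146484)) = -2.03450e-05.
Running total after k=2: 0.0397139.
Order-3 term: 1/30240 · (-3.84521e-10 − (-0.0384521)) = 1.27157e-06.
Running total after k=3: 0.0397152.
Order-4 term: −1/1209600 · (-1.73035e-11 − (-0.173035)) = -1.43051e-07.

S_4 ≈ 0.0397151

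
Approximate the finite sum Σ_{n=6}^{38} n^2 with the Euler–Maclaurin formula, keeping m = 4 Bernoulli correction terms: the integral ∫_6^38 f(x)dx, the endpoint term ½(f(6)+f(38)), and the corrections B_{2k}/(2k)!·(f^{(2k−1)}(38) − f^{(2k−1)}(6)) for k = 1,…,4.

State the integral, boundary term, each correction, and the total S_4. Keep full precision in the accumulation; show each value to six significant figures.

S_4 ≈ 18964.0

Integral: ∫_6^38 x^2 dx = 18218.7.
Boundary: ½(f(6) + f(38)) = ½(36.0000 + 1444.00) = 740.000.
Running total after boundary: 18958.7.
Correction k=1: B_{2}/2! · (f^{(1)}(38) − f^{(1)}(6)) = 1/12 · (76.0000 − 12.0000) = 5.33333.
After k=1: 18964.0.
Correction k=2: B_{4}/4! · (f^{(3)}(38) − f^{(3)}(6)) = −1/720 · (0.00000 − 0.00000) = 0.00000.
After k=2: 18964.0.
Correction k=3: B_{6}/6! · (f^{(5)}(38) − f^{(5)}(6)) = 1/30240 · (0.00000 − 0.00000) = 0.00000.
After k=3: 18964.0.
Correction k=4: B_{8}/8! · (f^{(7)}(38) − f^{(7)}(6)) = −1/1209600 · (0.00000 − 0.00000) = 0.00000.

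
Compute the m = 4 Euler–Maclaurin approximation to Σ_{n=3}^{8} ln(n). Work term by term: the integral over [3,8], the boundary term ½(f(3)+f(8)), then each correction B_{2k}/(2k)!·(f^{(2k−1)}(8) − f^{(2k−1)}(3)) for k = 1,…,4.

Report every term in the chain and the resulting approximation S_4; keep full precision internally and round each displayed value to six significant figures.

Integral: ∫_3^8 ln(x) dx = 8.33970.
Boundary: ½(f(3) + f(8)) = ½(1.09861 + 2.07944) = 1.58903.
Running total after boundary: 9.92872.
Correction k=1: B_{2}/2! · (f^{(1)}(8) − f^{(1)}(3)) = 1/12 · (0.125000 − 0.333333) = -0.0173611.
After k=1: 9.91136.
Correction k=2: B_{4}/4! · (f^{(3)}(8) − f^{(3)}(3)) = −1/720 · (0.00390625 − 0.0740741) = 9.74553e-05.
After k=2: 9.91146.
Correction k=3: B_{6}/6! · (f^{(5)}(8) − f^{(5)}(3)) = 1/30240 · (0.000732422 − 0.0987654) = -3.24183e-06.
After k=3: 9.91146.
Correction k=4: B_{8}/8! · (f^{(7)}(8) − f^{(7)}(3)) = −1/1209600 · (0.000343323 − 0.329218) = 2.71887e-07.

S_4 ≈ 9.91146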